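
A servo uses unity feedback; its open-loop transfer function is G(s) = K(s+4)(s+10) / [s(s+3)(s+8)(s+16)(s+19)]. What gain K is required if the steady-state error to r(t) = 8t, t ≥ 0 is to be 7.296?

200

The open loop has one pole at the origin → type 1 system.
K_v = lim_{s→0} s·G(s) = K·4·10 / (3·8·16·19) = (5/912)·K.
e_ss = 8/K_v = 7.296 ⇒ K_v = 125/114 ⇒ K = (125/114)/(5/912) = 200.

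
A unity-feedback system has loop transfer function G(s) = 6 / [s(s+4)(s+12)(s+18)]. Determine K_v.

1/144

System type = 1 (one pole at s=0).
K_v = lim_{s→0} s·G(s) = 6 / (4·12·18) = 1/144.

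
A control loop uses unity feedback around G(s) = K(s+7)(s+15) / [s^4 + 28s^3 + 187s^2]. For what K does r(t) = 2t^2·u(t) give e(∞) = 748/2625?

The denominator has no term below 187s^2 — 2 poles at s=0, type 2.
K_a = lim_{s→0} s^2·G(s) = K·7·15 / 187 = (105/187)·K.
e_ss = 4/K_a = 748/2625 ⇒ K_a = 2625/187 ⇒ K = (2625/187)/(105/187) = 25.

25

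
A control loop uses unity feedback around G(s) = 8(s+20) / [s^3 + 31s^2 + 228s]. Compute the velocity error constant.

40/57

Factoring s from the denominator leaves a polynomial with constant term 228, so the system is type 1.
K_v = lim_{s→0} s·G(s) = 8·20 / 228 = 40/57.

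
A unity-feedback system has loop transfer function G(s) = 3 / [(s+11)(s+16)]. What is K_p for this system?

3/176

System type = 0 (no poles at s=0).
K_p = lim_{s→0} G(s) = 3 / (11·16) = 3/176.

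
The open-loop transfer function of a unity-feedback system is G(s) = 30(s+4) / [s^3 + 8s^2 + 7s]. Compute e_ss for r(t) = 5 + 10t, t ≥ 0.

7/12

Lowest-order denominator term is 7s, so the open loop has 1 pole at the origin → type 1 system. Taking each input component in turn:
  • 5: tracked with zero error.
  • 10t: e_ss = 10/K_v with K_v=120/7 → 7/12.
Total e_ss = 7/12.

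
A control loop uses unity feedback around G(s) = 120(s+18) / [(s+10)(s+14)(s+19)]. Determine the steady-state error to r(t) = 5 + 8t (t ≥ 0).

G(s) has no factors of s in the denominator, so the system is type 0. Treating each term separately:
  • 5: e_ss = 5/(1+K_p) with K_p=108/133 → 665/241.
  • 8t: a type-0 system cannot track it, e_ss → ∞.
The unbounded component dominates.

infinity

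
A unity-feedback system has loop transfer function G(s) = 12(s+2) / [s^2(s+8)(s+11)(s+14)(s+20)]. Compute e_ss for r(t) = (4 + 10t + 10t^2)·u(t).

Two free integrators in G(s): this is a type 2 system. Taking each input component in turn:
  • 4: tracked with zero error.
  • 10t: tracked with zero error.
  • 10t^2: e_ss = 20/K_a with K_a=3/3080 → 61600/3.
Total e_ss = 61600/3.

61600/3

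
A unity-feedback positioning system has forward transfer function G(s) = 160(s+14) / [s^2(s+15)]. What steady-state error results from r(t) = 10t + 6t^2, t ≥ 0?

9/112

System type = 2 (two poles at s=0). By superposition:
  • 10t: tracked with zero error.
  • 6t^2: e_ss = 12/K_a with K_a=448/3 → 9/112.
Total e_ss = 9/112.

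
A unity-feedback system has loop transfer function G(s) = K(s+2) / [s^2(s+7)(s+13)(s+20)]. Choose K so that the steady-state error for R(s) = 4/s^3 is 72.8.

50

Two free integrators in G(s): this is a type 2 system.
K_a = lim_{s→0} s^2·G(s) = K·2 / (7·13·20) = (1/910)·K.
e_ss = 4/K_a = 72.8 ⇒ K_a = 5/91 ⇒ K = (5/91)/(1/910) = 50.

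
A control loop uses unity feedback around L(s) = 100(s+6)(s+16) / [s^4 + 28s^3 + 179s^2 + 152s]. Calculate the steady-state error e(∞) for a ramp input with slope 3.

The denominator has no term below 152s — 1 pole at s=0, type 1.
K_v = lim_{s→0} s·L(s) = 100·6·16 / 152 = 1200/19.
e_ss = 3/K_v = 3/(1200/19) = 0.0475.

0.0475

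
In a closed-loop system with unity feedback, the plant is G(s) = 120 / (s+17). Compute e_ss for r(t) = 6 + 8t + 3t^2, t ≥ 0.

infinity

G(s) has no factors of s in the denominator, so the system is type 0. Taking each input component in turn:
  • 6: e_ss = 6/(1+K_p) with K_p=120/17 → 102/137.
  • 8t: a type-0 system cannot track it, e_ss → ∞.
  • 3t^2: a type-0 system cannot track it, e_ss → ∞.
The unbounded component dominates.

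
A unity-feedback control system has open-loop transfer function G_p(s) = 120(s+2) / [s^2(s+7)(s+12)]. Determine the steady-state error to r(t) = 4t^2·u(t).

Two free integrators in G_p(s): this is a type 2 system.
K_a = lim_{s→0} s^2·G_p(s) = 120·2 / (7·12) = 20/7.
r(t) = 4t^2 gives R(s) = 8/s^3.
e_ss = 8/K_a = 8/(20/7) = 2.8.

2.8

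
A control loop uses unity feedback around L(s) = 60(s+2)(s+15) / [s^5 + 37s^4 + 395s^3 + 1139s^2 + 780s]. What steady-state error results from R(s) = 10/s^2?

13/3

The denominator has no term below 780s — 1 pole at s=0, type 1.
K_v = lim_{s→0} s·L(s) = 60·2·15 / 780 = 30/13.
e_ss = 10/K_v = 10/(30/13) = 13/3.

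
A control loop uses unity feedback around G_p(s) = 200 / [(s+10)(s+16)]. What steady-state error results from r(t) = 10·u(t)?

40/9

System type = 0 (no poles at s=0).
K_p = lim_{s→0} G_p(s) = 200 / (10·16) = 1.25.
e_ss = 10/(1 + K_p) = 10/2.25 = 40/9.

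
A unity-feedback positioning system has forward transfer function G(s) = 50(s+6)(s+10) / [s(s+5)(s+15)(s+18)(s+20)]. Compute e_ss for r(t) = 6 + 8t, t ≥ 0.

G(s) has one factor of s in the denominator, so the system is type 1. Taking each input component in turn:
  • 6: tracked with zero error.
  • 8t: e_ss = 8/K_v with K_v=1/9 → 72.
Total e_ss = 72.

72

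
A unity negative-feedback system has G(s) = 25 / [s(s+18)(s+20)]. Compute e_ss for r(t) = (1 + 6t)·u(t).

86.4

System type = 1 (one pole at s=0). Treating each term separately:
  • 1: tracked with zero error.
  • 6t: e_ss = 6/K_v with K_v=5/72 → 86.4.
Total e_ss = 86.4.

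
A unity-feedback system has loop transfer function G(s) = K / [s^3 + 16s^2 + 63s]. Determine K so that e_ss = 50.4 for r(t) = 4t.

The denominator has no term below 63s — 1 pole at s=0, type 1.
K_v = lim_{s→0} s·G(s) = K / 63 = (1/63)·K.
e_ss = 4/K_v = 50.4 ⇒ K_v = 5/63 ⇒ K = (5/63)/(1/63) = 5.

5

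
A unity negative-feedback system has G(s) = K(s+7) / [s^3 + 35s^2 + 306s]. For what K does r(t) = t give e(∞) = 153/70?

Lowest-order denominator term is 306s, so the open loop has 1 pole at the origin → type 1 system.
K_v = lim_{s→0} s·G(s) = K·7 / 306 = (7/306)·K.
e_ss = 1/K_v = 153/70 ⇒ K_v = 70/153 ⇒ K = (70/153)/(7/306) = 20.

20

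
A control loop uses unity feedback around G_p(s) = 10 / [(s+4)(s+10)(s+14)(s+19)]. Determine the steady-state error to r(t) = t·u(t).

infinity

The open loop has no poles at the origin → type 0 system.
K_v = lim_{s→0} s·G_p(s) = 0; the steady-state error to this ramp input grows without bound.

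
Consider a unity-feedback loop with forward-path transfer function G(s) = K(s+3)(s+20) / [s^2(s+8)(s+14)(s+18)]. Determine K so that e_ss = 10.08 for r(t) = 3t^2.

The open loop has two poles at the origin → type 2 system.
K_a = lim_{s→0} s^2·G(s) = K·3·20 / (8·14·18) = (5/168)·K.
e_ss = 6/K_a = 10.08 ⇒ K_a = 25/42 ⇒ K = (25/42)/(5/168) = 20.

20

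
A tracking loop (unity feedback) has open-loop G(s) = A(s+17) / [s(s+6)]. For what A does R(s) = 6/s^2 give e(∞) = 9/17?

G(s) has one factor of s in the denominator, so the system is type 1.
K_v = lim_{s→0} s·G(s) = A·17 / (6) = (17/6)·A.
e_ss = 6/K_v = 9/17 ⇒ K_v = 34/3 ⇒ A = (34/3)/(17/6) = 4.

4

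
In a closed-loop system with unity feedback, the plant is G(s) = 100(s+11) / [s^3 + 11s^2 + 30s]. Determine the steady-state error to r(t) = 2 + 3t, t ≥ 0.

Factoring s from the denominator leaves a polynomial with constant term 30, so the system is type 1. By superposition:
  • 2: tracked with zero error.
  • 3t: e_ss = 3/K_v with K_v=110/3 → 9/110.
Total e_ss = 9/110.

9/110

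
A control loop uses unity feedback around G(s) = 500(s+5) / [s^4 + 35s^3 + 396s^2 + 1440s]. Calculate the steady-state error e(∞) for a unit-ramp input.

The denominator has no term below 1440s — 1 pole at s=0, type 1.
K_v = lim_{s→0} s·G(s) = 500·5 / 1440 = 125/72.
e_ss = 1/K_v = 1/(125/72) = 0.576.

0.576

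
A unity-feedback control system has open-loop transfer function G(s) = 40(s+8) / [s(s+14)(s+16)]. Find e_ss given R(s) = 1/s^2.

0.7

One free integrator in G(s): this is a type 1 system.
K_v = lim_{s→0} s·G(s) = 40·8 / (14·16) = 10/7.
e_ss = 1/K_v = 1/(10/7) = 0.7.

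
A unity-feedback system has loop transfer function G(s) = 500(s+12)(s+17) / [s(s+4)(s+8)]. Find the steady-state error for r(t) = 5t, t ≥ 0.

2/1275

G(s) has one factor of s in the denominator, so the system is type 1.
K_v = lim_{s→0} s·G(s) = 500·12·17 / (4·8) = 3187.5.
e_ss = 5/K_v = 5/3187.5 = 2/1275.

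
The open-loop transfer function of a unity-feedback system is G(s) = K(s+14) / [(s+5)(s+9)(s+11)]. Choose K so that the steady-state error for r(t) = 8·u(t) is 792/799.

250

No free integrators in G(s): this is a type 0 system.
K_p = lim_{s→0} G(s) = K·14 / (5·9·11) = (14/495)·K.
e_ss = 8/(1 + K_p) = 792/799 ⇒ 1 + (14/495)·K = 799/99 ⇒ K = 250.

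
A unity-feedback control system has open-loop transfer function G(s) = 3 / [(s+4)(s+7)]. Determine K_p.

No free integrators in G(s): this is a type 0 system.
K_p = lim_{s→0} G(s) = 3 / (4·7) = 3/28.

3/28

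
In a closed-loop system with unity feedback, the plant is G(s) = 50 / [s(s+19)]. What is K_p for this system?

K_p = lim_{s→0} G(s); with 1 pole at the origin the limit diverges, so K_p = ∞.

infinity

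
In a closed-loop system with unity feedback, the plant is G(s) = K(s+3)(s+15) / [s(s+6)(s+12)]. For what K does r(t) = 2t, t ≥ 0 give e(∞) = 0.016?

200

One free integrator in G(s): this is a type 1 system.
K_v = lim_{s→0} s·G(s) = K·3·15 / (6·12) = 0.625·K.
e_ss = 2/K_v = 0.016 ⇒ K_v = 125 ⇒ K = 125/0.625 = 200.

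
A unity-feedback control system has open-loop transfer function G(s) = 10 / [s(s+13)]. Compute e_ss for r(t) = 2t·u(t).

2.6

The open loop has one pole at the origin → type 1 system.
K_v = lim_{s→0} s·G(s) = 10 / (13) = 10/13.
e_ss = 2/K_v = 2/(10/13) = 2.6.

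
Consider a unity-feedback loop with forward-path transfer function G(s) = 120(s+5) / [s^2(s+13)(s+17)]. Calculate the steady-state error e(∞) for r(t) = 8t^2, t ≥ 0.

442/75

G(s) has two factors of s in the denominator, so the system is type 2.
K_a = lim_{s→0} s^2·G(s) = 120·5 / (13·17) = 600/221.
r(t) = 8t^2 gives R(s) = 16/s^3.
e_ss = 16/K_a = 16/(600/221) = 442/75.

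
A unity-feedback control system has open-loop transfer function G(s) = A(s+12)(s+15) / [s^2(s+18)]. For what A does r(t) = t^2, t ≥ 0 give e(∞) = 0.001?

200

The open loop has two poles at the origin → type 2 system.
K_a = lim_{s→0} s^2·G(s) = A·12·15 / (18) = 10·A.
e_ss = 2/K_a = 0.001 ⇒ K_a = 2000 ⇒ A = 2000/10 = 200.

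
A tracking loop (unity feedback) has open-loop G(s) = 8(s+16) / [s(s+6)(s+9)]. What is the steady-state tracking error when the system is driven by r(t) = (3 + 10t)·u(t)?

135/32

G(s) has one factor of s in the denominator, so the system is type 1. By superposition:
  • 3: tracked with zero error.
  • 10t: e_ss = 10/K_v with K_v=64/27 → 135/32.
Total e_ss = 135/32.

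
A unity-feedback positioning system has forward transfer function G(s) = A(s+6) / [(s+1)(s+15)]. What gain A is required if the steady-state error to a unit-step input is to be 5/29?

12

The open loop has no poles at the origin → type 0 system.
K_p = lim_{s→0} G(s) = A·6 / (1·15) = 0.4·A.
e_ss = 1/(1 + K_p) = 5/29 ⇒ 1 + 0.4·A = 5.8 ⇒ A = 12.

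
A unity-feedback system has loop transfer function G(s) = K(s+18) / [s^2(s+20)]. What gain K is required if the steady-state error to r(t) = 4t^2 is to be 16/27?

15

The open loop has two poles at the origin → type 2 system.
K_a = lim_{s→0} s^2·G(s) = K·18 / (20) = 0.9·K.
e_ss = 8/K_a = 16/27 ⇒ K_a = 13.5 ⇒ K = 13.5/0.9 = 15.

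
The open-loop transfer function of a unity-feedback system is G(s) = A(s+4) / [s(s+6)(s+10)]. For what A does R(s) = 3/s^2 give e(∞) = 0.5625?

The open loop has one pole at the origin → type 1 system.
K_v = lim_{s→0} s·G(s) = A·4 / (6·10) = (1/15)·A.
e_ss = 3/K_v = 0.5625 ⇒ K_v = 16/3 ⇒ A = (16/3)/(1/15) = 80.

80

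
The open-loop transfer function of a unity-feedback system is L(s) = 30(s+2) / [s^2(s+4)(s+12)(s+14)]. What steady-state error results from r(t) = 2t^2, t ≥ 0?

44.8

Two free integrators in L(s): this is a type 2 system.
K_a = lim_{s→0} s^2·L(s) = 30·2 / (4·12·14) = 5/56.
r(t) = 2t^2 gives R(s) = 4/s^3.
e_ss = 4/K_a = 4/(5/56) = 44.8.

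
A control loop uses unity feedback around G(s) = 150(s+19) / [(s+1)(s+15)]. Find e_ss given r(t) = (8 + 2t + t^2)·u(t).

No free integrators in G(s): this is a type 0 system. By superposition:
  • 8: e_ss = 8/(1+K_p) with K_p=190 → 8/191.
  • 2t: a type-0 system cannot track it, e_ss → ∞.
  • t^2: a type-0 system cannot track it, e_ss → ∞.
The unbounded component dominates.

infinity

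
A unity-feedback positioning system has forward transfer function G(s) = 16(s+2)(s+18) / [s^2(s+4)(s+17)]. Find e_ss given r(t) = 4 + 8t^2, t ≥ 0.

System type = 2 (two poles at s=0). Taking each input component in turn:
  • 4: tracked with zero error.
  • 8t^2: e_ss = 16/K_a with K_a=144/17 → 17/9.
Total e_ss = 17/9.

17/9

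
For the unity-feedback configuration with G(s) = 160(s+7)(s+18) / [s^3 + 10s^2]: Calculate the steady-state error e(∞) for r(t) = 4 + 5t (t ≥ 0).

0

The denominator has no term below 10s^2 — 2 poles at s=0, type 2. Treating each term separately:
  • 4: tracked with zero error.
  • 5t: tracked with zero error.
Total e_ss = 0.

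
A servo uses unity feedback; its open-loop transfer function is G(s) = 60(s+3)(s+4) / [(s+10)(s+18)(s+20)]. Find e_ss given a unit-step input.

No free integrators in G(s): this is a type 0 system.
K_p = lim_{s→0} G(s) = 60·3·4 / (10·18·20) = 0.2.
e_ss = 1/(1 + K_p) = 1/1.2 = 5/6.

5/6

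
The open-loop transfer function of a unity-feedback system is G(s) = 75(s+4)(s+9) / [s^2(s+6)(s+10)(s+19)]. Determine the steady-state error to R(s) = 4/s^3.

76/45

System type = 2 (two poles at s=0).
K_a = lim_{s→0} s^2·G(s) = 75·4·9 / (6·10·19) = 45/19.
r(t) = 2t^2 gives R(s) = 4/s^3.
e_ss = 4/K_a = 4/(45/19) = 76/45.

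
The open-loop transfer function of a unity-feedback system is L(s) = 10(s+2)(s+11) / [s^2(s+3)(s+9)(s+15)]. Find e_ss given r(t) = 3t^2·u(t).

243/22

The open loop has two poles at the origin → type 2 system.
K_a = lim_{s→0} s^2·L(s) = 10·2·11 / (3·9·15) = 44/81.
r(t) = 3t^2 gives R(s) = 6/s^3.
e_ss = 6/K_a = 6/(44/81) = 243/22.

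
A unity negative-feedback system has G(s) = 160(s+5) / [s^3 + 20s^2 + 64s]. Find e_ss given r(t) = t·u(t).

Lowest-order denominator term is 64s, so the open loop has 1 pole at the origin → type 1 system.
K_v = lim_{s→0} s·G(s) = 160·5 / 64 = 12.5.
e_ss = 1/K_v = 1/12.5 = 0.08.

0.08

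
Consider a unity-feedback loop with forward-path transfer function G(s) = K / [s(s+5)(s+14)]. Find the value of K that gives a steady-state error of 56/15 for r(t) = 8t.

G(s) has one factor of s in the denominator, so the system is type 1.
K_v = lim_{s→0} s·G(s) = K / (5·14) = (1/70)·K.
e_ss = 8/K_v = 56/15 ⇒ K_v = 15/7 ⇒ K = (15/7)/(1/70) = 150.

150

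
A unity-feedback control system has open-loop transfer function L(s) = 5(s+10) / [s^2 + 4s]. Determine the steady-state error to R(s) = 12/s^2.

0.96

Factoring s from the denominator leaves a polynomial with constant term 4, so the system is type 1.
K_v = lim_{s→0} s·L(s) = 5·10 / 4 = 12.5.
e_ss = 12/K_v = 12/12.5 = 0.96.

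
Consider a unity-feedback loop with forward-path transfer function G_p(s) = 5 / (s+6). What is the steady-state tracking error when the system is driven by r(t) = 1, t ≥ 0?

G_p(s) has no factors of s in the denominator, so the system is type 0.
K_p = lim_{s→0} G_p(s) = 5 / (6) = 5/6.
e_ss = 1/(1 + K_p) = 1/(11/6) = 6/11.

6/11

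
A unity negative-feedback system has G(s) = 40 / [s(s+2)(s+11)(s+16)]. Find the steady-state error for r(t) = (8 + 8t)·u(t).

One free integrator in G(s): this is a type 1 system. Treating each term separately:
  • 8: tracked with zero error.
  • 8t: e_ss = 8/K_v with K_v=5/44 → 70.4.
Total e_ss = 70.4.

70.4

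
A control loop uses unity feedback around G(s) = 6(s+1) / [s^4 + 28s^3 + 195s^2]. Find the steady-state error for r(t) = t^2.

The denominator has no term below 195s^2 — 2 poles at s=0, type 2.
K_a = lim_{s→0} s^2·G(s) = 6·1 / 195 = 2/65.
r(t) = t^2 gives R(s) = 2/s^3.
e_ss = 2/K_a = 2/(2/65) = 65.

65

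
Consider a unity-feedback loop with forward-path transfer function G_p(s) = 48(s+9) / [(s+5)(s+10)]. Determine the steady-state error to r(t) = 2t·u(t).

infinity

G_p(s) has no factors of s in the denominator, so the system is type 0.
K_v = lim_{s→0} s·G_p(s) = 0; the steady-state error to this ramp input grows without bound.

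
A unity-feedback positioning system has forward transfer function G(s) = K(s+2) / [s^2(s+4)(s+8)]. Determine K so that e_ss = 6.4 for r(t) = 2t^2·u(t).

10

The open loop has two poles at the origin → type 2 system.
K_a = lim_{s→0} s^2·G(s) = K·2 / (4·8) = 0.0625·K.
e_ss = 4/K_a = 6.4 ⇒ K_a = 0.625 ⇒ K = 0.625/0.0625 = 10.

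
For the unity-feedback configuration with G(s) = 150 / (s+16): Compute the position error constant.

G(s) has no factors of s in the denominator, so the system is type 0.
K_p = lim_{s→0} G(s) = 150 / (16) = 9.375.

9.375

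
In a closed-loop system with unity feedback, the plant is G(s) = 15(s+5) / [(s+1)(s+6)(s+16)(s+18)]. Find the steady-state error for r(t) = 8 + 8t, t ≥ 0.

System type = 0 (no poles at s=0). Taking each input component in turn:
  • 8: e_ss = 8/(1+K_p) with K_p=25/576 → 4608/601.
  • 8t: a type-0 system cannot track it, e_ss → ∞.
The unbounded component dominates.

infinity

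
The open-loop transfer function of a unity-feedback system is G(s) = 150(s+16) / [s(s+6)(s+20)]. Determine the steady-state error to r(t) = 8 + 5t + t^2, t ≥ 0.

The open loop has one pole at the origin → type 1 system. Treating each term separately:
  • 8: tracked with zero error.
  • 5t: e_ss = 5/K_v with K_v=20 → 0.25.
  • t^2: a type-1 system cannot track it, e_ss → ∞.
The unbounded component dominates.

infinity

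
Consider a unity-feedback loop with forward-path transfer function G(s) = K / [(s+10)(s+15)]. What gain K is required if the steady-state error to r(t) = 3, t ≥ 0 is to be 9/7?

The open loop has no poles at the origin → type 0 system.
K_p = lim_{s→0} G(s) = K / (10·15) = (1/150)·K.
e_ss = 3/(1 + K_p) = 9/7 ⇒ 1 + (1/150)·K = 7/3 ⇒ K = 200.

200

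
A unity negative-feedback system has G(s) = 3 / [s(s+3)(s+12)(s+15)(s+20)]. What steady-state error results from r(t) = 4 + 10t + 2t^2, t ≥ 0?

G(s) has one factor of s in the denominator, so the system is type 1. Treating each term separately:
  • 4: tracked with zero error.
  • 10t: e_ss = 10/K_v with K_v=1/3600 → 36000.
  • 2t^2: a type-1 system cannot track it, e_ss → ∞.
The unbounded component dominates.

infinity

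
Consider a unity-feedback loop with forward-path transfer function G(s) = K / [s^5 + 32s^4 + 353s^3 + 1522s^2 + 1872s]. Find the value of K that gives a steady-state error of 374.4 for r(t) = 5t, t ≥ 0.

Factoring s from the denominator leaves a polynomial with constant term 1872, so the system is type 1.
K_v = lim_{s→0} s·G(s) = K / 1872 = (1/1872)·K.
e_ss = 5/K_v = 374.4 ⇒ K_v = 25/1872 ⇒ K = (25/1872)/(1/1872) = 25.

25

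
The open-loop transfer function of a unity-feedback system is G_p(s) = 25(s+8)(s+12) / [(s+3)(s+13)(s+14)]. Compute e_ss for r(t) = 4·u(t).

364/491

System type = 0 (no poles at s=0).
K_p = lim_{s→0} G_p(s) = 25·8·12 / (3·13·14) = 400/91.
e_ss = 4/(1 + K_p) = 4/(491/91) = 364/491.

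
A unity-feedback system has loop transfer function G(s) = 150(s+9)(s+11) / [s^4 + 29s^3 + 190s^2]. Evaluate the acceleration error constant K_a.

1485/19

The denominator has no term below 190s^2 — 2 poles at s=0, type 2.
K_a = lim_{s→0} s^2·G(s) = 150·9·11 / 190 = 1485/19.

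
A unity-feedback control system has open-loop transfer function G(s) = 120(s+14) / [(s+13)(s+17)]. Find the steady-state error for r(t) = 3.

G(s) has no factors of s in the denominator, so the system is type 0.
K_p = lim_{s→0} G(s) = 120·14 / (13·17) = 1680/221.
e_ss = 3/(1 + K_p) = 3/(1901/221) = 663/1901.

663/1901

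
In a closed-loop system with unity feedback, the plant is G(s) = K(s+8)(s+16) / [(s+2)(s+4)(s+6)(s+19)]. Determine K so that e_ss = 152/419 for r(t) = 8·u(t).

150

System type = 0 (no poles at s=0).
K_p = lim_{s→0} G(s) = K·8·16 / (2·4·6·19) = (8/57)·K.
e_ss = 8/(1 + K_p) = 152/419 ⇒ 1 + (8/57)·K = 419/19 ⇒ K = 150.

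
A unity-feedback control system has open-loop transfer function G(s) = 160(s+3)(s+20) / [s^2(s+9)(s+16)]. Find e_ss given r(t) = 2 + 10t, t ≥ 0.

0

System type = 2 (two poles at s=0). By superposition:
  • 2: tracked with zero error.
  • 10t: tracked with zero error.
Total e_ss = 0.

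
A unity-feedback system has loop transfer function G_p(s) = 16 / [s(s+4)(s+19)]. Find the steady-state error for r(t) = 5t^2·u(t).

infinity

One free integrator in G_p(s): this is a type 1 system.
For a type-1 system K_a = 0, so e_ss to a parabolic input is unbounded.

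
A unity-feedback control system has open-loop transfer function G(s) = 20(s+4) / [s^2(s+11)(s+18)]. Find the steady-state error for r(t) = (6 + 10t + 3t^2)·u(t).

14.85

System type = 2 (two poles at s=0). Treating each term separately:
  • 6: tracked with zero error.
  • 10t: tracked with zero error.
  • 3t^2: e_ss = 6/K_a with K_a=40/99 → 14.85.
Total e_ss = 14.85.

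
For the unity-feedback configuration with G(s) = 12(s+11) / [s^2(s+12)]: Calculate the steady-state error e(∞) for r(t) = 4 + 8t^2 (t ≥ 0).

The open loop has two poles at the origin → type 2 system. Treating each term separately:
  • 4: tracked with zero error.
  • 8t^2: e_ss = 16/K_a with K_a=11 → 16/11.
Total e_ss = 16/11.

16/11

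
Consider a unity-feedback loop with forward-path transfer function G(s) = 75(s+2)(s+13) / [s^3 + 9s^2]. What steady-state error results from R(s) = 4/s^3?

The denominator has no term below 9s^2 — 2 poles at s=0, type 2.
K_a = lim_{s→0} s^2·G(s) = 75·2·13 / 9 = 650/3.
r(t) = 2t^2 gives R(s) = 4/s^3.
e_ss = 4/K_a = 4/(650/3) = 6/325.

6/325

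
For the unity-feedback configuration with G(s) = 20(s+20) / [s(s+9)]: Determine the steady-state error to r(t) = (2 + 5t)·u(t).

G(s) has one factor of s in the denominator, so the system is type 1. Treating each term separately:
  • 2: tracked with zero error.
  • 5t: e_ss = 5/K_v with K_v=400/9 → 0.1125.
Total e_ss = 0.1125.

0.1125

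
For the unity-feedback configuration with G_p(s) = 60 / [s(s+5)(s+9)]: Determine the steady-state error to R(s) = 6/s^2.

One free integrator in G_p(s): this is a type 1 system.
K_v = lim_{s→0} s·G_p(s) = 60 / (5·9) = 4/3.
e_ss = 6/K_v = 6/(4/3) = 4.5.

4.5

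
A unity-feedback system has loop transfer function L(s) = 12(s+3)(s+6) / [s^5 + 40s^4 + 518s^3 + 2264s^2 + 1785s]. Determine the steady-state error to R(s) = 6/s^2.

595/12

The denominator has no term below 1785s — 1 pole at s=0, type 1.
K_v = lim_{s→0} s·L(s) = 12·3·6 / 1785 = 72/595.
e_ss = 6/K_v = 6/(72/595) = 595/12.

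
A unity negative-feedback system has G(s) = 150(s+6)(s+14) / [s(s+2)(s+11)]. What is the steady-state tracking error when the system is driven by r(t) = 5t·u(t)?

One free integrator in G(s): this is a type 1 system.
K_v = lim_{s→0} s·G(s) = 150·6·14 / (2·11) = 6300/11.
e_ss = 5/K_v = 5/(6300/11) = 11/1260.

11/1260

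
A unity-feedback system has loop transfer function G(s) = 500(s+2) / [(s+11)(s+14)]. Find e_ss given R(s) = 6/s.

G(s) has no factors of s in the denominator, so the system is type 0.
K_p = lim_{s→0} G(s) = 500·2 / (11·14) = 500/77.
e_ss = 6/(1 + K_p) = 6/(577/77) = 462/577.

462/577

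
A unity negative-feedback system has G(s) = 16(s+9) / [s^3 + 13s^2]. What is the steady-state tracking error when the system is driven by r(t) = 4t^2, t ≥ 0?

13/18

Lowest-order denominator term is 13s^2, so the open loop has 2 poles at the origin → type 2 system.
K_a = lim_{s→0} s^2·G(s) = 16·9 / 13 = 144/13.
r(t) = 4t^2 gives R(s) = 8/s^3.
e_ss = 8/K_a = 8/(144/13) = 13/18.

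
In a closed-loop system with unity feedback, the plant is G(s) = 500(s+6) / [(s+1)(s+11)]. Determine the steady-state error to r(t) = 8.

88/3011

No free integrators in G(s): this is a type 0 system.
K_p = lim_{s→0} G(s) = 500·6 / (1·11) = 3000/11.
e_ss = 8/(1 + K_p) = 8/(3011/11) = 88/3011.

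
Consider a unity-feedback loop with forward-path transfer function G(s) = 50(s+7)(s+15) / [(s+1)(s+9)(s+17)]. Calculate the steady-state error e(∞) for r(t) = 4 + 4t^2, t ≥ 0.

G(s) has no factors of s in the denominator, so the system is type 0. Taking each input component in turn:
  • 4: e_ss = 4/(1+K_p) with K_p=1750/51 → 204/1801.
  • 4t^2: a type-0 system cannot track it, e_ss → ∞.
The unbounded component dominates.

infinity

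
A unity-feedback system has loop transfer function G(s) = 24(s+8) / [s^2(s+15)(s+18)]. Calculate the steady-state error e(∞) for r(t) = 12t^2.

33.75

G(s) has two factors of s in the denominator, so the system is type 2.
K_a = lim_{s→0} s^2·G(s) = 24·8 / (15·18) = 32/45.
r(t) = 12t^2 gives R(s) = 24/s^3.
e_ss = 24/K_a = 24/(32/45) = 33.75.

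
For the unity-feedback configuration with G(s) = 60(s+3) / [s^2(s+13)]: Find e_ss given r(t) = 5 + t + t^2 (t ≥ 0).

Two free integrators in G(s): this is a type 2 system. By superposition:
  • 5: tracked with zero error.
  • t: tracked with zero error.
  • t^2: e_ss = 2/K_a with K_a=180/13 → 13/90.
Total e_ss = 13/90.

13/90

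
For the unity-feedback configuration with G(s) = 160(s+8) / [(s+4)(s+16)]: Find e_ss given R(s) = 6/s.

No free integrators in G(s): this is a type 0 system.
K_p = lim_{s→0} G(s) = 160·8 / (4·16) = 20.
e_ss = 6/(1 + K_p) = 6/21 = 2/7.

2/7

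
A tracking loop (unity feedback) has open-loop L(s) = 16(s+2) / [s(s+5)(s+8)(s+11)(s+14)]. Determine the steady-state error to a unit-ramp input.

192.5

System type = 1 (one pole at s=0).
K_v = lim_{s→0} s·L(s) = 16·2 / (5·8·11·14) = 2/385.
e_ss = 1/K_v = 1/(2/385) = 192.5.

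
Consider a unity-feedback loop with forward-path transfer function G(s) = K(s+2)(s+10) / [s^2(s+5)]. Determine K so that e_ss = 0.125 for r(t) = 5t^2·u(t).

20

G(s) has two factors of s in the denominator, so the system is type 2.
K_a = lim_{s→0} s^2·G(s) = K·2·10 / (5) = 4·K.
e_ss = 10/K_a = 0.125 ⇒ K_a = 80 ⇒ K = 80/4 = 20.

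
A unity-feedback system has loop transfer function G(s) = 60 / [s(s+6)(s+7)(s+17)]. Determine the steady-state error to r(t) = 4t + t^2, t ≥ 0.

infinity

One free integrator in G(s): this is a type 1 system. Taking each input component in turn:
  • 4t: e_ss = 4/K_v with K_v=10/119 → 47.6.
  • t^2: a type-1 system cannot track it, e_ss → ∞.
The unbounded component dominates.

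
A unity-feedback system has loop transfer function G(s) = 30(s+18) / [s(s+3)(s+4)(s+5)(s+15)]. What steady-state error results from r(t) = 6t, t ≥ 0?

10

G(s) has one factor of s in the denominator, so the system is type 1.
K_v = lim_{s→0} s·G(s) = 30·18 / (3·4·5·15) = 0.6.
e_ss = 6/K_v = 6/0.6 = 10.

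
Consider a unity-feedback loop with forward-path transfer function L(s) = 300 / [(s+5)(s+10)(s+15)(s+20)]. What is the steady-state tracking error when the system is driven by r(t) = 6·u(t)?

100/17

The open loop has no poles at the origin → type 0 system.
K_p = lim_{s→0} L(s) = 300 / (5·10·15·20) = 0.02.
e_ss = 6/(1 + K_p) = 6/1.02 = 100/17.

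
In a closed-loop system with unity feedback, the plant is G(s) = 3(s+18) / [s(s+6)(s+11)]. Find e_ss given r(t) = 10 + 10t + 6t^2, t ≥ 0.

The open loop has one pole at the origin → type 1 system. By superposition:
  • 10: tracked with zero error.
  • 10t: e_ss = 10/K_v with K_v=9/11 → 110/9.
  • 6t^2: a type-1 system cannot track it, e_ss → ∞.
The unbounded component dominates.

infinity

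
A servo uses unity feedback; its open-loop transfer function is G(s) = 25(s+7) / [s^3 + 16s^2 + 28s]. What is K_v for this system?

The denominator has no term below 28s — 1 pole at s=0, type 1.
K_v = lim_{s→0} s·G(s) = 25·7 / 28 = 6.25.

6.25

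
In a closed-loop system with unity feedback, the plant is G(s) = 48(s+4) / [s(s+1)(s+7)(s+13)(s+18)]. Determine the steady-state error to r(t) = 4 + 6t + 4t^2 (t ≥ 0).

infinity

The open loop has one pole at the origin → type 1 system. Taking each input component in turn:
  • 4: tracked with zero error.
  • 6t: e_ss = 6/K_v with K_v=32/273 → 51.1875.
  • 4t^2: a type-1 system cannot track it, e_ss → ∞.
The unbounded component dominates.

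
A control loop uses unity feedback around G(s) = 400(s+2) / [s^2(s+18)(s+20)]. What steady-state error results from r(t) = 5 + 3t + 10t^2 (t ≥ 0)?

9

Two free integrators in G(s): this is a type 2 system. By superposition:
  • 5: tracked with zero error.
  • 3t: tracked with zero error.
  • 10t^2: e_ss = 20/K_a with K_a=20/9 → 9.
Total e_ss = 9.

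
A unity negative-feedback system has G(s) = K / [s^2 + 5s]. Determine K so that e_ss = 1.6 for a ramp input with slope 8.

25

Factoring s from the denominator leaves a polynomial with constant term 5, so the system is type 1.
K_v = lim_{s→0} s·G(s) = K / 5 = 0.2·K.
e_ss = 8/K_v = 1.6 ⇒ K_v = 5 ⇒ K = 5/0.2 = 25.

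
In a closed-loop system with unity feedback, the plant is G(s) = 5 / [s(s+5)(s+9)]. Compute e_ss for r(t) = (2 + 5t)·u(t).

45

System type = 1 (one pole at s=0). Taking each input component in turn:
  • 2: tracked with zero error.
  • 5t: e_ss = 5/K_v with K_v=1/9 → 45.
Total e_ss = 45.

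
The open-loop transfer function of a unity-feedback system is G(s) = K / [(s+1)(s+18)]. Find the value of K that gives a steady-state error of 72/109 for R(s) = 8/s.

200

System type = 0 (no poles at s=0).
K_p = lim_{s→0} G(s) = K / (1·18) = (1/18)·K.
e_ss = 8/(1 + K_p) = 72/109 ⇒ 1 + (1/18)·K = 109/9 ⇒ K = 200.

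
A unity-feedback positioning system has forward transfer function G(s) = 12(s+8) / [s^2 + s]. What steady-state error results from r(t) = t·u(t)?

The denominator has no term below s — 1 pole at s=0, type 1.
K_v = lim_{s→0} s·G(s) = 12·8 / 1 = 96.
e_ss = 1/K_v = 1/96.

1/96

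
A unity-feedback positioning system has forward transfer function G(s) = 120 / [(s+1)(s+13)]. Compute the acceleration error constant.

0

System type = 0 (no poles at s=0).
K_a = lim_{s→0} s^2·G(s) = 0 (the extra factor of s kills the finite limit).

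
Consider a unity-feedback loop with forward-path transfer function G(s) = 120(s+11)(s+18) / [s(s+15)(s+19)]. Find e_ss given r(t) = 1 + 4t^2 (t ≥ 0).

infinity

System type = 1 (one pole at s=0). Taking each input component in turn:
  • 1: tracked with zero error.
  • 4t^2: a type-1 system cannot track it, e_ss → ∞.
The unbounded component dominates.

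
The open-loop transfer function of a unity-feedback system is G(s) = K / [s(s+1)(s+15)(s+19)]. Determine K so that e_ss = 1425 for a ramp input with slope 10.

The open loop has one pole at the origin → type 1 system.
K_v = lim_{s→0} s·G(s) = K / (1·15·19) = (1/285)·K.
e_ss = 10/K_v = 1425 ⇒ K_v = 2/285 ⇒ K = (2/285)/(1/285) = 2.

2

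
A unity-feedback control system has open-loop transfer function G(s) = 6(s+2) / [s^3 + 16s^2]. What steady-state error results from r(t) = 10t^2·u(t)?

Lowest-order denominator term is 16s^2, so the open loop has 2 poles at the origin → type 2 system.
K_a = lim_{s→0} s^2·G(s) = 6·2 / 16 = 0.75.
r(t) = 10t^2 gives R(s) = 20/s^3.
e_ss = 20/K_a = 20/0.75 = 80/3.

80/3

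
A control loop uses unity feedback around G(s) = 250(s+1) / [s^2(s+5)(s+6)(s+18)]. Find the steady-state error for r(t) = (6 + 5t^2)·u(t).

G(s) has two factors of s in the denominator, so the system is type 2. By superposition:
  • 6: tracked with zero error.
  • 5t^2: e_ss = 10/K_a with K_a=25/54 → 21.6.
Total e_ss = 21.6.

21.6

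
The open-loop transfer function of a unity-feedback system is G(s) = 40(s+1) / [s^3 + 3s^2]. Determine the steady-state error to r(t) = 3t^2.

The denominator has no term below 3s^2 — 2 poles at s=0, type 2.
K_a = lim_{s→0} s^2·G(s) = 40·1 / 3 = 40/3.
r(t) = 3t^2 gives R(s) = 6/s^3.
e_ss = 6/K_a = 6/(40/3) = 0.45.

0.45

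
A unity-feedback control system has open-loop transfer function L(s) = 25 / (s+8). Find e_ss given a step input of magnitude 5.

40/33

No free integrators in L(s): this is a type 0 system.
K_p = lim_{s→0} L(s) = 25 / (8) = 3.125.
e_ss = 5/(1 + K_p) = 5/4.125 = 40/33.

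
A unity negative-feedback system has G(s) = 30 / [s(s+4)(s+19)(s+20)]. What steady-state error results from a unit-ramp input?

152/3

G(s) has one factor of s in the denominator, so the system is type 1.
K_v = lim_{s→0} s·G(s) = 30 / (4·19·20) = 3/152.
e_ss = 1/K_v = 1/(3/152) = 152/3.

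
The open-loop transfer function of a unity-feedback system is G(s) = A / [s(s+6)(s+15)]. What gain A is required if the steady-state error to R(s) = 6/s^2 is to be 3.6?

G(s) has one factor of s in the denominator, so the system is type 1.
K_v = lim_{s→0} s·G(s) = A / (6·15) = (1/90)·A.
e_ss = 6/K_v = 3.6 ⇒ K_v = 5/3 ⇒ A = (5/3)/(1/90) = 150.

150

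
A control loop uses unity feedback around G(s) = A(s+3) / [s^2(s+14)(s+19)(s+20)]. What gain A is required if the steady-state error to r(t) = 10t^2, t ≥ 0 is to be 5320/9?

G(s) has two factors of s in the denominator, so the system is type 2.
K_a = lim_{s→0} s^2·G(s) = A·3 / (14·19·20) = (3/5320)·A.
e_ss = 20/K_a = 5320/9 ⇒ K_a = 9/266 ⇒ A = (9/266)/(3/5320) = 60.

60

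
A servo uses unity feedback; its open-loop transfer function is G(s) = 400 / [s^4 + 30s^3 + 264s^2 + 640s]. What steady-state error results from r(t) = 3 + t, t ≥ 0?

1.6

Lowest-order denominator term is 640s, so the open loop has 1 pole at the origin → type 1 system. Treating each term separately:
  • 3: tracked with zero error.
  • t: e_ss = 1/K_v with K_v=0.625 → 1.6.
Total e_ss = 1.6.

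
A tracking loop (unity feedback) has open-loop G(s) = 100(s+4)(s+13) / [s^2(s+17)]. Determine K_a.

G(s) has two factors of s in the denominator, so the system is type 2.
K_a = lim_{s→0} s^2·G(s) = 100·4·13 / (17) = 5200/17.

5200/17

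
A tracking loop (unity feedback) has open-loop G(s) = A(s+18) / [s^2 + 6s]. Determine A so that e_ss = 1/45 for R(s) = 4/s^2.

The denominator has no term below 6s — 1 pole at s=0, type 1.
K_v = lim_{s→0} s·G(s) = A·18 / 6 = 3·A.
e_ss = 4/K_v = 1/45 ⇒ K_v = 180 ⇒ A = 180/3 = 60.

60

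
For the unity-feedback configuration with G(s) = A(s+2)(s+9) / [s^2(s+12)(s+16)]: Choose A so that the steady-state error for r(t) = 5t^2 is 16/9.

System type = 2 (two poles at s=0).
K_a = lim_{s→0} s^2·G(s) = A·2·9 / (12·16) = (3/32)·A.
e_ss = 10/K_a = 16/9 ⇒ K_a = 5.625 ⇒ A = 5.625/(3/32) = 60.

60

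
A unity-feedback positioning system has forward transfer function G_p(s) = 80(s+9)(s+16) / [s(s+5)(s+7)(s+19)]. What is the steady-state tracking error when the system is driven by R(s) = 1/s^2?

G_p(s) has one factor of s in the denominator, so the system is type 1.
K_v = lim_{s→0} s·G_p(s) = 80·9·16 / (5·7·19) = 2304/133.
e_ss = 1/K_v = 1/(2304/133) = 133/2304.

133/2304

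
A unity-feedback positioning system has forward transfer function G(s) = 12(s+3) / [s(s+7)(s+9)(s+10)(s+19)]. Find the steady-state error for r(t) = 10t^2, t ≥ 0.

The open loop has one pole at the origin → type 1 system.
K_a = lim_{s→0} s^2·G(s) = 0; the steady-state error to this parabolic input grows without bound.

infinity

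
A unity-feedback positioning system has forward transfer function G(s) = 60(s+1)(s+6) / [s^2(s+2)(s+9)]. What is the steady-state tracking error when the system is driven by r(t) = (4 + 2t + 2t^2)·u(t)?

0.2

G(s) has two factors of s in the denominator, so the system is type 2. By superposition:
  • 4: tracked with zero error.
  • 2t: tracked with zero error.
  • 2t^2: e_ss = 4/K_a with K_a=20 → 0.2.
Total e_ss = 0.2.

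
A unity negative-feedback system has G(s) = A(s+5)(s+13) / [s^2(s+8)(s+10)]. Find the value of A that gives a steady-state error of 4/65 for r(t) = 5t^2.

Two free integrators in G(s): this is a type 2 system.
K_a = lim_{s→0} s^2·G(s) = A·5·13 / (8·10) = 0.8125·A.
e_ss = 10/K_a = 4/65 ⇒ K_a = 162.5 ⇒ A = 162.5/0.8125 = 200.

200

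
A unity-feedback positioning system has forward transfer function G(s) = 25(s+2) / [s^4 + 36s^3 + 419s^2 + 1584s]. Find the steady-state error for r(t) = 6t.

190.08

The denominator has no term below 1584s — 1 pole at s=0, type 1.
K_v = lim_{s→0} s·G(s) = 25·2 / 1584 = 25/792.
e_ss = 6/K_v = 6/(25/792) = 190.08.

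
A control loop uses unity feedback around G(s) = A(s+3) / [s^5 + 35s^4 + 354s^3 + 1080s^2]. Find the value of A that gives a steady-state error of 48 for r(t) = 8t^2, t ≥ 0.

Factoring s^2 from the denominator leaves a polynomial with constant term 1080, so the system is type 2.
K_a = lim_{s→0} s^2·G(s) = A·3 / 1080 = (1/360)·A.
e_ss = 16/K_a = 48 ⇒ K_a = 1/3 ⇒ A = (1/3)/(1/360) = 120.

120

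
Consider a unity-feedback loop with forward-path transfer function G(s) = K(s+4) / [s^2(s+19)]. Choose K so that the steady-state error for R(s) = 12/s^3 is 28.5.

System type = 2 (two poles at s=0).
K_a = lim_{s→0} s^2·G(s) = K·4 / (19) = (4/19)·K.
e_ss = 12/K_a = 28.5 ⇒ K_a = 8/19 ⇒ K = (8/19)/(4/19) = 2.

2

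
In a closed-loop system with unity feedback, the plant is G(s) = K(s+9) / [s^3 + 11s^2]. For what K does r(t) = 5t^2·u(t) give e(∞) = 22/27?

Lowest-order denominator term is 11s^2, so the open loop has 2 poles at the origin → type 2 system.
K_a = lim_{s→0} s^2·G(s) = K·9 / 11 = (9/11)·K.
e_ss = 10/K_a = 22/27 ⇒ K_a = 135/11 ⇒ K = (135/11)/(9/11) = 15.

15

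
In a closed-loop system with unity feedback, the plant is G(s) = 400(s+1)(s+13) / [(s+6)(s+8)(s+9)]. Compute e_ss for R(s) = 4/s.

27/88

G(s) has no factors of s in the denominator, so the system is type 0.
K_p = lim_{s→0} G(s) = 400·1·13 / (6·8·9) = 325/27.
e_ss = 4/(1 + K_p) = 4/(352/27) = 27/88.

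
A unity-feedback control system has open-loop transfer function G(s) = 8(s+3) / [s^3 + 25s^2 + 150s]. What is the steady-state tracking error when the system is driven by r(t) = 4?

0

Lowest-order denominator term is 150s, so the open loop has 1 pole at the origin → type 1 system.
A type-1 system has K_p = ∞, so it tracks a step input with zero steady-state error.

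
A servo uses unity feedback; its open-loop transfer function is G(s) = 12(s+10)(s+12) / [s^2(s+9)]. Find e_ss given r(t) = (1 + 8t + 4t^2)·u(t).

0.05

System type = 2 (two poles at s=0). Treating each term separately:
  • 1: tracked with zero error.
  • 8t: tracked with zero error.
  • 4t^2: e_ss = 8/K_a with K_a=160 → 0.05.
Total e_ss = 0.05.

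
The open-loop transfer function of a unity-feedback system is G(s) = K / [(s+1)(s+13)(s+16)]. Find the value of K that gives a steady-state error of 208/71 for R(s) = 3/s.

5

No free integrators in G(s): this is a type 0 system.
K_p = lim_{s→0} G(s) = K / (1·13·16) = (1/208)·K.
e_ss = 3/(1 + K_p) = 208/71 ⇒ 1 + (1/208)·K = 213/208 ⇒ K = 5.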